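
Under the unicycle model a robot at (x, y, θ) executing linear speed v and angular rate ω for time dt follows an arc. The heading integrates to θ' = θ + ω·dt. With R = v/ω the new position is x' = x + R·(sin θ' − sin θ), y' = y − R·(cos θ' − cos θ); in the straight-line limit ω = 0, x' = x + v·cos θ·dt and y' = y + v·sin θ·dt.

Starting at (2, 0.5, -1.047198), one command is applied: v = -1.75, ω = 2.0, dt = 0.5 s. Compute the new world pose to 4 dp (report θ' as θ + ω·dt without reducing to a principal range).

θ' = -1.0472 + 2.0·0.5 = -0.0472
R = v/ω = -1.75/2.0 = -0.8750
x' = 2 + -0.8750·(sin -0.0472 − sin -1.0472) = 1.2835
y' = 0.5 − -0.8750·(cos -0.0472 − cos -1.0472) = 0.9365

(1.2835, 0.9365, -0.0472)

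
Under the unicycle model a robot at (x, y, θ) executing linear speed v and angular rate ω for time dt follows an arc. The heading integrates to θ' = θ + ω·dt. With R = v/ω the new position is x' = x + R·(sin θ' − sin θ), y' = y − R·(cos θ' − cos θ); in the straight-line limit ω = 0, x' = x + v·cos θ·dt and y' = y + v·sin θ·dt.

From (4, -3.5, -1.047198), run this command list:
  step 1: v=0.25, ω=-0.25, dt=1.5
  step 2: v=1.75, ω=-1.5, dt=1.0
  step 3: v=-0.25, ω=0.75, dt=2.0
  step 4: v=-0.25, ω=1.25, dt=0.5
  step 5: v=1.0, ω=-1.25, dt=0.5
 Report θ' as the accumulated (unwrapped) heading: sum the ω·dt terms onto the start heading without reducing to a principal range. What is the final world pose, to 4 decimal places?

step 1: θ'=-1.4222 (R=-1.0000) → pose (4.1230, -3.8519, -1.4222)
step 2: θ'=-2.9222 (R=-1.1667) → pose (3.2231, -5.1634, -2.9222)
step 3: θ'=-1.4222 (R=-0.3333) → pose (3.4802, -4.7887, -1.4222)
step 4: θ'=-0.7972 (R=-0.2000) → pose (3.4255, -4.6785, -0.7972)
step 5: θ'=-1.4222 (R=-0.8000) → pose (3.6443, -5.1191, -1.4222)

(3.6443, -5.1191, -1.4222)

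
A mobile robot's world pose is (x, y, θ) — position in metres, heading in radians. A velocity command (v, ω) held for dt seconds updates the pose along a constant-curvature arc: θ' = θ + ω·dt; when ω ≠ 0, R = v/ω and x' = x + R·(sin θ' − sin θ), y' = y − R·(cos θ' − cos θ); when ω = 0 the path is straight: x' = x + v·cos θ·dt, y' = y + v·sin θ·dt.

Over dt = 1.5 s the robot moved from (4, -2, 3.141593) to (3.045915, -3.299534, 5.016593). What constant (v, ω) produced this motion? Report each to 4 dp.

v = 1.2500, ω = 1.2500

Δθ = 5.016593 − 3.141593 = 1.875000
ω = Δθ/dt = 1.875000/1.5 = 1.2500
R = −Δy/(cos θ' − cos θ) = 1.0000
v = R·ω = 1.0000·1.2500 = 1.2500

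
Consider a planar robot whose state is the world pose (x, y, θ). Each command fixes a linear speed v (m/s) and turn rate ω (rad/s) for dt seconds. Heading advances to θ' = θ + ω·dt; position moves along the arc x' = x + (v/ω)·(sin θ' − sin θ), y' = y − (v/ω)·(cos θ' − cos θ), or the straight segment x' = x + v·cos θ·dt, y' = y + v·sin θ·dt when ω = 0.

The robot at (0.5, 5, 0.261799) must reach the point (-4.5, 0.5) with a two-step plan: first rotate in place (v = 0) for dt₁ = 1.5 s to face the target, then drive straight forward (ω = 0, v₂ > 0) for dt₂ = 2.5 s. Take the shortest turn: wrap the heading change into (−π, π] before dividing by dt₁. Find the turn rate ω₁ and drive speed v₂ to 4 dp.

ω₁ = -1.7804, v₂ = 2.6907

heading to target = atan2(0.5−5, -4.5−0.5) = -2.4088
Δθ = wrap(-2.4088 − 0.2618) = -2.6706; ω₁ = Δθ/dt₁ = -1.7804
distance = √((-4.5−0.5)² + (0.5−5)²) = 6.7268; v₂ = distance/dt₂ = 2.6907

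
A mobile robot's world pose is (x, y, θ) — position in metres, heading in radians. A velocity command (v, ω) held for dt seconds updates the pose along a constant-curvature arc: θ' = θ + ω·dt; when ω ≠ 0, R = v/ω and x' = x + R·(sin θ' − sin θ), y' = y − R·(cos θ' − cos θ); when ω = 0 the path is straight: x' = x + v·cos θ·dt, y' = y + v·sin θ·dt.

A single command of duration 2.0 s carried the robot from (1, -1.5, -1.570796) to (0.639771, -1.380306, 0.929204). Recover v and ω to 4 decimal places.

v = -0.2500, ω = 1.2500

Δθ = 0.929204 − -1.570796 = 2.500000
ω = Δθ/dt = 2.500000/2.0 = 1.2500
R = Δx/(sin θ' − sin θ) = -0.2000
v = R·ω = -0.2000·1.2500 = -0.2500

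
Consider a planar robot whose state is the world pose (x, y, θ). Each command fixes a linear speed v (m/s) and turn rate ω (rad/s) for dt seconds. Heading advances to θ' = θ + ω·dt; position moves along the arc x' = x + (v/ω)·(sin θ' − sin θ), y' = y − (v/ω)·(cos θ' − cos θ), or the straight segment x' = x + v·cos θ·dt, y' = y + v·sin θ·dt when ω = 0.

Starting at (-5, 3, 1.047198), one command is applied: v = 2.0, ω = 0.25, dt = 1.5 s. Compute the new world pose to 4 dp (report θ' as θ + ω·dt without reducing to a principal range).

θ' = 1.0472 + 0.25·1.5 = 1.4222
R = v/ω = 2.0/0.25 = 8.0000
x' = -5 + 8.0000·(sin 1.4222 − sin 1.0472) = -4.0164
y' = 3 − 8.0000·(cos 1.4222 − cos 1.0472) = 5.8156

(-4.0164, 5.8156, 1.4222)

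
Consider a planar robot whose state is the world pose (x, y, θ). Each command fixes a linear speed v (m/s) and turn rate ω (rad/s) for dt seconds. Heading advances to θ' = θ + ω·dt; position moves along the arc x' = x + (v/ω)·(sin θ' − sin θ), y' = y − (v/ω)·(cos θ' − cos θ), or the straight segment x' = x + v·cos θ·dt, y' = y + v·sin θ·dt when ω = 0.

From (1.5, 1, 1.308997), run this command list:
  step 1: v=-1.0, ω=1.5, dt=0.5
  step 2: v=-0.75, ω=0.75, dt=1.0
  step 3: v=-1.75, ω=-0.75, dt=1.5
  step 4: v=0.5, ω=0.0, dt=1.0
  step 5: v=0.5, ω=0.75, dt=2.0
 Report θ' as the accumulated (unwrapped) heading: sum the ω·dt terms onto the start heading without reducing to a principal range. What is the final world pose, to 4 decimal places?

step 1: θ'=2.0590 (R=-0.6667) → pose (1.5552, 0.5148, 2.0590)
step 2: θ'=2.8090 (R=-1.0000) → pose (2.1118, 0.0386, 2.8090)
step 3: θ'=1.6840 (R=2.3333) → pose (3.6684, -1.9033, 1.6840)
step 4: θ'=1.6840 (straight) → pose (3.6119, -1.4065, 1.6840)
step 5: θ'=3.1840 (R=0.6667) → pose (2.9213, -0.8157, 3.1840)

(2.9213, -0.8157, 3.1840)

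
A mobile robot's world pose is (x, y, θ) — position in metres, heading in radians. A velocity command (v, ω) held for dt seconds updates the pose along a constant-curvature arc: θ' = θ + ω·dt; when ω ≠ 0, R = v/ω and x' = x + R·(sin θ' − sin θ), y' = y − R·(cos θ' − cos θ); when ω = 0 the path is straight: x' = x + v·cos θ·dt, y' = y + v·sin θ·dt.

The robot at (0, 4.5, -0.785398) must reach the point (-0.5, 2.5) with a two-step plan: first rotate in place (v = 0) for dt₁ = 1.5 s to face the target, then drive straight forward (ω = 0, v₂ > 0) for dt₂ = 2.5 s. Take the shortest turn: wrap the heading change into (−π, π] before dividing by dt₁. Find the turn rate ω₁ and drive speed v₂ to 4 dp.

ω₁ = -0.6869, v₂ = 0.8246

heading to target = atan2(2.5−4.5, -0.5−0) = -1.8158
Δθ = wrap(-1.8158 − -0.7854) = -1.0304; ω₁ = Δθ/dt₁ = -0.6869
distance = √((-0.5−0)² + (2.5−4.5)²) = 2.0616; v₂ = distance/dt₂ = 0.8246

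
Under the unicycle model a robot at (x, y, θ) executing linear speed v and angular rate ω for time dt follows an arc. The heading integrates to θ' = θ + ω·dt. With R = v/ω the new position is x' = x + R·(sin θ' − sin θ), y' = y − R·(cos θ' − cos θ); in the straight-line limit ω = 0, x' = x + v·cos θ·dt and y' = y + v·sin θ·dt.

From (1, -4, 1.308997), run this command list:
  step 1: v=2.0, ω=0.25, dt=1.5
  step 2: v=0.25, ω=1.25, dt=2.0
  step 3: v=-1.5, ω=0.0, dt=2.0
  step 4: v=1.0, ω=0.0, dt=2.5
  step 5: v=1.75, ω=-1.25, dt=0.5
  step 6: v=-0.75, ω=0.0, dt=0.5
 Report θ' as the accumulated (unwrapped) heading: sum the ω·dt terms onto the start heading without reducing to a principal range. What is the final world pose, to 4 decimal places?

(0.8033, -0.9377, 3.5590)

step 1: θ'=1.6840 (R=8.0000) → pose (1.2214, -1.0258, 1.6840)
step 2: θ'=4.1840 (R=0.2000) → pose (0.8499, -0.9475, 4.1840)
step 3: θ'=4.1840 (straight) → pose (2.3624, 1.6433, 4.1840)
step 4: θ'=4.1840 (straight) → pose (1.1020, -0.5157, 4.1840)
step 5: θ'=3.5590 (R=-1.4000) → pose (0.4605, -1.0897, 3.5590)
step 6: θ'=3.5590 (straight) → pose (0.8033, -0.9377, 3.5590)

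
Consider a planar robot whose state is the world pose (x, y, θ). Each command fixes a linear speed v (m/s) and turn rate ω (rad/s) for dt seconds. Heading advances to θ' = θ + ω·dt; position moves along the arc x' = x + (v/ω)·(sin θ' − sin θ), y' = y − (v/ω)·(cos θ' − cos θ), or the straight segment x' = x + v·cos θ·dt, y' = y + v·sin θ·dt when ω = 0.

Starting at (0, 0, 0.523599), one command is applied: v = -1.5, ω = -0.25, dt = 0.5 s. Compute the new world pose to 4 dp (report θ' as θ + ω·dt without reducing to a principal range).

(-0.6712, -0.3335, 0.3986)

θ' = 0.5236 + -0.25·0.5 = 0.3986
R = v/ω = -1.5/-0.25 = 6.0000
x' = 0 + 6.0000·(sin 0.3986 − sin 0.5236) = -0.6712
y' = 0 − 6.0000·(cos 0.3986 − cos 0.5236) = -0.3335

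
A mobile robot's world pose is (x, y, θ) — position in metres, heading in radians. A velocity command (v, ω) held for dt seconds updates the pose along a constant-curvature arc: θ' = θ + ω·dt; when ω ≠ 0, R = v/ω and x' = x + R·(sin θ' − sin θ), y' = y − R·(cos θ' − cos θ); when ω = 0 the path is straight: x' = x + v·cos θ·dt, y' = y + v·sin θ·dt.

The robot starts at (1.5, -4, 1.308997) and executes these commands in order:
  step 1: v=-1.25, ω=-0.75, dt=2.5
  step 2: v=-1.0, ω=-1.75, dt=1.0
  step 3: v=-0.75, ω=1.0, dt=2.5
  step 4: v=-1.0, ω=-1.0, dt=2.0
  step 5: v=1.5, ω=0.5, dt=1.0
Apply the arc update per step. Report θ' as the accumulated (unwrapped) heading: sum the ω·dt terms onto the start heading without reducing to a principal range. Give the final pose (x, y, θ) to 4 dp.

step 1: θ'=-0.5660 (R=1.6667) → pose (-1.0036, -4.9754, -0.5660)
step 2: θ'=-2.3160 (R=0.5714) → pose (-1.1172, -4.1056, -2.3160)
step 3: θ'=0.1840 (R=-0.7500) → pose (-1.8056, -2.8596, 0.1840)
step 4: θ'=-1.8160 (R=1.0000) → pose (-2.9587, -1.6338, -1.8160)
step 5: θ'=-1.3160 (R=3.0000) → pose (-2.9515, -3.1182, -1.3160)

(-2.9515, -3.1182, -1.3160)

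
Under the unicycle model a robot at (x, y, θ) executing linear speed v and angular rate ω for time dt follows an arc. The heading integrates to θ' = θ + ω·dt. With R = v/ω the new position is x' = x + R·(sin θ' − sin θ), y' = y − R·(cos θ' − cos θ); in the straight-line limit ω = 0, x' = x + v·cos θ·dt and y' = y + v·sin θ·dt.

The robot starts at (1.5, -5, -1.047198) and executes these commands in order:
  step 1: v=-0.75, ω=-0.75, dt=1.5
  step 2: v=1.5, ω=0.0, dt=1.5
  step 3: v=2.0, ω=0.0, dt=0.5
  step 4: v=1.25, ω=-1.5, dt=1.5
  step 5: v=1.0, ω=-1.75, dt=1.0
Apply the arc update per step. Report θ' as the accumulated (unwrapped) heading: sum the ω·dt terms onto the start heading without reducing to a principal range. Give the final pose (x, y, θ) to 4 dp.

step 1: θ'=-2.1722 (R=1.0000) → pose (1.5415, -3.9342, -2.1722)
step 2: θ'=-2.1722 (straight) → pose (0.2684, -5.7894, -2.1722)
step 3: θ'=-2.1722 (straight) → pose (-0.2974, -6.6140, -2.1722)
step 4: θ'=-4.4222 (R=-0.8333) → pose (-1.7830, -6.3809, -4.4222)
step 5: θ'=-6.1722 (R=-0.5714) → pose (-1.2987, -5.6495, -6.1722)

(-1.2987, -5.6495, -6.1722)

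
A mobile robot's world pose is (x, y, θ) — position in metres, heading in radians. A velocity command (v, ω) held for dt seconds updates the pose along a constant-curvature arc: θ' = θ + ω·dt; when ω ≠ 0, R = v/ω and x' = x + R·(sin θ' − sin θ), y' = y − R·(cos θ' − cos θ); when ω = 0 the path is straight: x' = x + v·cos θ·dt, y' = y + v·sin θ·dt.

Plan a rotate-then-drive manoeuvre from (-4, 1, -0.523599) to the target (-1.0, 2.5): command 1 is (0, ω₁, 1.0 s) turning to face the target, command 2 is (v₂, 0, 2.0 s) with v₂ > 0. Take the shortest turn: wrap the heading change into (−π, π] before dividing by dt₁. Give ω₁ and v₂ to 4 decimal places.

ω₁ = 0.9872, v₂ = 1.6771

heading to target = atan2(2.5−1, -1−-4) = 0.4636
Δθ = wrap(0.4636 − -0.5236) = 0.9872; ω₁ = Δθ/dt₁ = 0.9872
distance = √((-1−-4)² + (2.5−1)²) = 3.3541; v₂ = distance/dt₂ = 1.6771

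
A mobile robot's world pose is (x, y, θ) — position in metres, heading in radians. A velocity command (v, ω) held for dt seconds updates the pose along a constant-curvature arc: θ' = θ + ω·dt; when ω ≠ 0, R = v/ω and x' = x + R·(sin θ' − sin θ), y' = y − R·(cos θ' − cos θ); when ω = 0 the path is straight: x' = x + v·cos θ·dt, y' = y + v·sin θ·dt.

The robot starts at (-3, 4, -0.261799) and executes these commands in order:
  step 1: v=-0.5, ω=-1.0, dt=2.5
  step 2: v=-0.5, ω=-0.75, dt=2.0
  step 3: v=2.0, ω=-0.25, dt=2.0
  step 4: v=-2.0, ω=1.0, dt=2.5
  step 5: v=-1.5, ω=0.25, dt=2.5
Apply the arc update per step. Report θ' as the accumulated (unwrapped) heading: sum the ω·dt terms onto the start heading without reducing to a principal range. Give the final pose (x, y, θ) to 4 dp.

(1.9047, 10.5523, -1.6368)

step 1: θ'=-2.7618 (R=0.5000) → pose (-3.0560, 4.9473, -2.7618)
step 2: θ'=-4.2618 (R=0.6667) → pose (-2.2087, 4.6185, -4.2618)
step 3: θ'=-4.7618 (R=-8.0000) → pose (-2.9974, 8.4976, -4.7618)
step 4: θ'=-2.2618 (R=-2.0000) → pose (0.5414, 7.1242, -2.2618)
step 5: θ'=-1.6368 (R=-6.0000) → pose (1.9047, 10.5523, -1.6368)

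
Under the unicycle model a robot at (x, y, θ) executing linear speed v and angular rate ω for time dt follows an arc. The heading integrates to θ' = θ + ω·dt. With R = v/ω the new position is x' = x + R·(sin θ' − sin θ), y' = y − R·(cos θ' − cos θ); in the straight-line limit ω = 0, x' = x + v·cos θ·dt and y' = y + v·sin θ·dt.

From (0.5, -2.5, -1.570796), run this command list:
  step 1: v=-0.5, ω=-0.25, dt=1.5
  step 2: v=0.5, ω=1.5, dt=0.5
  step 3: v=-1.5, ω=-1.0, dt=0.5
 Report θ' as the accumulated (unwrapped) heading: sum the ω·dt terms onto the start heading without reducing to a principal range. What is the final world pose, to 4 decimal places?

(0.5464, -1.2752, -1.6958)

step 1: θ'=-1.9458 (R=2.0000) → pose (0.6390, -1.7675, -1.9458)
step 2: θ'=-1.1958 (R=0.3333) → pose (0.6390, -2.0116, -1.1958)
step 3: θ'=-1.6958 (R=1.5000) → pose (0.5464, -1.2752, -1.6958)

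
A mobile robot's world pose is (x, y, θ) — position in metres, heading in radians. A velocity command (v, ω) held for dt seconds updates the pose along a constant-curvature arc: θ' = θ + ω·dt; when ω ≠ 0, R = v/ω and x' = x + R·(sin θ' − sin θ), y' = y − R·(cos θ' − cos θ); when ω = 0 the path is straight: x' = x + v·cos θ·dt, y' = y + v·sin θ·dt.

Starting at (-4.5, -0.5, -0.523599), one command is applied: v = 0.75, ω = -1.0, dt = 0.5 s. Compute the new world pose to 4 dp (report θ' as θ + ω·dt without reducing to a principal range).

(-4.2345, -0.7593, -1.0236)

θ' = -0.5236 + -1.0·0.5 = -1.0236
R = v/ω = 0.75/-1.0 = -0.7500
x' = -4.5 + -0.7500·(sin -1.0236 − sin -0.5236) = -4.2345
y' = -0.5 − -0.7500·(cos -1.0236 − cos -0.5236) = -0.7593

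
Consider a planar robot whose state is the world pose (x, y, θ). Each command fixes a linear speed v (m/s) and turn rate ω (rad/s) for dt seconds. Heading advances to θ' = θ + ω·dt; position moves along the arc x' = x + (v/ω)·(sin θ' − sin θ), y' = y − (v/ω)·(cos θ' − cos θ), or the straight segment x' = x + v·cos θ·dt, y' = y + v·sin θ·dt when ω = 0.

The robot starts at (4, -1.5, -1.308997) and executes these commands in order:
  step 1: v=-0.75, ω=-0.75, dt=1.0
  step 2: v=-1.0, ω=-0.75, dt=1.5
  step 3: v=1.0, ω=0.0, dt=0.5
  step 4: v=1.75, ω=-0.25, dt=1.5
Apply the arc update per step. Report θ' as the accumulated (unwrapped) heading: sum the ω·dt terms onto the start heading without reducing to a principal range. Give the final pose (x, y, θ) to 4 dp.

(2.2763, 0.5505, -3.5590)

step 1: θ'=-2.0590 (R=1.0000) → pose (4.0827, -0.7721, -2.0590)
step 2: θ'=-3.1840 (R=1.3333) → pose (5.3168, -0.0654, -3.1840)
step 3: θ'=-3.1840 (straight) → pose (4.8173, -0.0442, -3.1840)
step 4: θ'=-3.5590 (R=-7.0000) → pose (2.2763, 0.5505, -3.5590)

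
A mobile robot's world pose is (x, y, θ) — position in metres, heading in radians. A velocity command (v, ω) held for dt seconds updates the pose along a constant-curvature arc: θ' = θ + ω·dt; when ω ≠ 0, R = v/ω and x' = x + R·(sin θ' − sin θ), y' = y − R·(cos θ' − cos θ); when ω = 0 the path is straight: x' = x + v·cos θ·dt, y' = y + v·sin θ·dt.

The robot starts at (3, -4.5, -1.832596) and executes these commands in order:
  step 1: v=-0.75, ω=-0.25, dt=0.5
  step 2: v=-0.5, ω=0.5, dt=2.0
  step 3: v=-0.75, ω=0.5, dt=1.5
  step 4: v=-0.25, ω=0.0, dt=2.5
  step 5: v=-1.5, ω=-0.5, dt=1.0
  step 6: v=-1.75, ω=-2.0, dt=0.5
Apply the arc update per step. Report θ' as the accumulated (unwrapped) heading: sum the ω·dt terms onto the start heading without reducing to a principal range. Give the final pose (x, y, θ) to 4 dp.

step 1: θ'=-1.9576 (R=3.0000) → pose (3.1194, -4.1448, -1.9576)
step 2: θ'=-0.9576 (R=-1.0000) → pose (3.0111, -3.1921, -0.9576)
step 3: θ'=-0.2076 (R=-1.5000) → pose (2.0936, -2.5875, -0.2076)
step 4: θ'=-0.2076 (straight) → pose (1.4820, -2.4587, -0.2076)
step 5: θ'=-0.7076 (R=3.0000) → pose (0.1503, -1.8029, -0.7076)
step 6: θ'=-1.7076 (R=0.8750) → pose (-0.1478, -1.0186, -1.7076)

(-0.1478, -1.0186, -1.7076)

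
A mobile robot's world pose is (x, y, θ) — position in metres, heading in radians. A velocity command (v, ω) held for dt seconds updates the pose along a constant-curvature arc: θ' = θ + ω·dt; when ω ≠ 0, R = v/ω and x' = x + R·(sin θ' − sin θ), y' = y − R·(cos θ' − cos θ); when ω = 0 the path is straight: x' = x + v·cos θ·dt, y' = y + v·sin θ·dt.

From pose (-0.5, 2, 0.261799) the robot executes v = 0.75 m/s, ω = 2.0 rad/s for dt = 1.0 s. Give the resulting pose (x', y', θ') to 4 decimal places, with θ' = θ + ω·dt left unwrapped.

(-0.3081, 2.6012, 2.2618)

θ' = 0.2618 + 2.0·1.0 = 2.2618
R = v/ω = 0.75/2.0 = 0.3750
x' = -0.5 + 0.3750·(sin 2.2618 − sin 0.2618) = -0.3081
y' = 2 − 0.3750·(cos 2.2618 − cos 0.2618) = 2.6012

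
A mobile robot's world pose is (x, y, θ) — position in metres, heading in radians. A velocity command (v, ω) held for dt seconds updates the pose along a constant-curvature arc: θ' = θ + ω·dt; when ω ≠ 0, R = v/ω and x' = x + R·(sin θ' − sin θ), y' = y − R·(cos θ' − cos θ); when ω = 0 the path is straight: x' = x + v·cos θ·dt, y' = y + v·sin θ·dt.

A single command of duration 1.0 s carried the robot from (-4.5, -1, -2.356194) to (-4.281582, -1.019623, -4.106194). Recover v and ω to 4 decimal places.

v = -0.2500, ω = -1.7500

Δθ = -4.106194 − -2.356194 = -1.750000
ω = Δθ/dt = -1.750000/1.0 = -1.7500
R = Δx/(sin θ' − sin θ) = 0.1429
v = R·ω = 0.1429·-1.7500 = -0.2500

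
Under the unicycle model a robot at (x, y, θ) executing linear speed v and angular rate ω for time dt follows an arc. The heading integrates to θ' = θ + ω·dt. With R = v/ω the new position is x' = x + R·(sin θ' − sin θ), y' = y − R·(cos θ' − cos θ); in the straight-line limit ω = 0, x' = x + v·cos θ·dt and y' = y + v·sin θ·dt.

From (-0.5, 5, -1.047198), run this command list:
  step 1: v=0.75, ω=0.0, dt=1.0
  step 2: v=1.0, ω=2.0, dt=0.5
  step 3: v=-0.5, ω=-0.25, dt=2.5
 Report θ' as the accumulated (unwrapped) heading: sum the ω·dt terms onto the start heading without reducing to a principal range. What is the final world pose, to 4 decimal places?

step 1: θ'=-1.0472 (straight) → pose (-0.1250, 4.3505, -1.0472)
step 2: θ'=-0.0472 (R=0.5000) → pose (0.2844, 4.1010, -0.0472)
step 3: θ'=-0.6722 (R=2.0000) → pose (-0.8666, 4.5339, -0.6722)

(-0.8666, 4.5339, -0.6722)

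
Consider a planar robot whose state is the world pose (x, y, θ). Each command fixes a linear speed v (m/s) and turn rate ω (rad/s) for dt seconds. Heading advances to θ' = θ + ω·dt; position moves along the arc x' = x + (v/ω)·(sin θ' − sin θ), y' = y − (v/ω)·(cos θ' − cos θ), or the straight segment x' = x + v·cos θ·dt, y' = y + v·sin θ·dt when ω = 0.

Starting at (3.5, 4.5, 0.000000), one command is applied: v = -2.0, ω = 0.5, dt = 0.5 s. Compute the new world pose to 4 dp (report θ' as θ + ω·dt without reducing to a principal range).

θ' = 0.0000 + 0.5·0.5 = 0.2500
R = v/ω = -2.0/0.5 = -4.0000
x' = 3.5 + -4.0000·(sin 0.2500 − sin 0.0000) = 2.5104
y' = 4.5 − -4.0000·(cos 0.2500 − cos 0.0000) = 4.3756

(2.5104, 4.3756, 0.2500)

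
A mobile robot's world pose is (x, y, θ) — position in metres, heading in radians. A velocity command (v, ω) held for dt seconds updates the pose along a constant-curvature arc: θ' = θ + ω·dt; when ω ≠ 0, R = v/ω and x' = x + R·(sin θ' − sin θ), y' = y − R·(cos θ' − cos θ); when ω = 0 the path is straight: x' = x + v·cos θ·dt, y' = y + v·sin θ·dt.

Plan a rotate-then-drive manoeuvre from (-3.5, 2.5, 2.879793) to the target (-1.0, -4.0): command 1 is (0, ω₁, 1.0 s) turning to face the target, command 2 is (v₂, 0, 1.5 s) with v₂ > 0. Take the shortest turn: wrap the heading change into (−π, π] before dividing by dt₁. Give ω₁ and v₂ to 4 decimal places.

ω₁ = 2.1998, v₂ = 4.6428

heading to target = atan2(-4−2.5, -1−-3.5) = -1.2036
Δθ = wrap(-1.2036 − 2.8798) = 2.1998; ω₁ = Δθ/dt₁ = 2.1998
distance = √((-1−-3.5)² + (-4−2.5)²) = 6.9642; v₂ = distance/dt₂ = 4.6428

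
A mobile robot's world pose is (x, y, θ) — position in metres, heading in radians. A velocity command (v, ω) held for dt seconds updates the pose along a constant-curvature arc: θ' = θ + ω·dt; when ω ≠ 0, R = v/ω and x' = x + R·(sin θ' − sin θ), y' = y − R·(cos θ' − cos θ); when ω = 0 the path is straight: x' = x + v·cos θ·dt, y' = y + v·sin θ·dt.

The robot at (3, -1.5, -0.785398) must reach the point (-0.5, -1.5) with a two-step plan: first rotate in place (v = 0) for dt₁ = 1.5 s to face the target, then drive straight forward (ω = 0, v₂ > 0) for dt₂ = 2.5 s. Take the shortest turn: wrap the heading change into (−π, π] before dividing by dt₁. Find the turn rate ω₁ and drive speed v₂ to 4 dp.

ω₁ = -1.5708, v₂ = 1.4000

heading to target = atan2(-1.5−-1.5, -0.5−3) = 3.1416
Δθ = wrap(3.1416 − -0.7854) = -2.3562; ω₁ = Δθ/dt₁ = -1.5708
distance = √((-0.5−3)² + (-1.5−-1.5)²) = 3.5000; v₂ = distance/dt₂ = 1.4000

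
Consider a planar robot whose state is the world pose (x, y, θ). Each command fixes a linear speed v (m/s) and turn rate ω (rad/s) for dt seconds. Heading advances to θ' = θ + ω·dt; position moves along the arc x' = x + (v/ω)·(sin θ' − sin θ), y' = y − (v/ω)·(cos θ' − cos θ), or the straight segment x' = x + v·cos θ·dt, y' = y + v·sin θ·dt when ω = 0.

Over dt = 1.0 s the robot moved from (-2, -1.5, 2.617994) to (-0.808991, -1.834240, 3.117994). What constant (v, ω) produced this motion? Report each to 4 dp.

Δθ = 3.117994 − 2.617994 = 0.500000
ω = Δθ/dt = 0.500000/1.0 = 0.5000
R = Δx/(sin θ' − sin θ) = -2.5000
v = R·ω = -2.5000·0.5000 = -1.2500

v = -1.2500, ω = 0.5000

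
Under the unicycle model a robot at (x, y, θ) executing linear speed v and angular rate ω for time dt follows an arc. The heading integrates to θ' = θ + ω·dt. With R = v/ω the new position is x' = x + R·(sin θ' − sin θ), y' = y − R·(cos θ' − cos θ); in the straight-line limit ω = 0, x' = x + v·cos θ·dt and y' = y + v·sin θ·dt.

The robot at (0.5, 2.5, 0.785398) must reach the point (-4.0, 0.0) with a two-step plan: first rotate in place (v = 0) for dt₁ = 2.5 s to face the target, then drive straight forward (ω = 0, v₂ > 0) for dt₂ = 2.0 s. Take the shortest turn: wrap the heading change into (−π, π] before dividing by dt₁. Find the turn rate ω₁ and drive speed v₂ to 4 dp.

ω₁ = 1.1453, v₂ = 2.5739

heading to target = atan2(0−2.5, -4−0.5) = -2.6345
Δθ = wrap(-2.6345 − 0.7854) = 2.8633; ω₁ = Δθ/dt₁ = 1.1453
distance = √((-4−0.5)² + (0−2.5)²) = 5.1478; v₂ = distance/dt₂ = 2.5739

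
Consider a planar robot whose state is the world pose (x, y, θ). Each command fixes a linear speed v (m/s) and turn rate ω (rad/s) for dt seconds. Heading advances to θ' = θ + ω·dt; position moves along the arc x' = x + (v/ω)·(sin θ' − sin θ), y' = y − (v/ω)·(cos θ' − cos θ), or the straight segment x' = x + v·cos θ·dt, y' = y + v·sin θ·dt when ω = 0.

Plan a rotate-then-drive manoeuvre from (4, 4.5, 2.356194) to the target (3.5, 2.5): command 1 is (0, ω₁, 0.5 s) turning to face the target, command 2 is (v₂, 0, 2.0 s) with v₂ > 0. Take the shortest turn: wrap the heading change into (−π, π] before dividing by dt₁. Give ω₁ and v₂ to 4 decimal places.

ω₁ = 4.2224, v₂ = 1.0308

heading to target = atan2(2.5−4.5, 3.5−4) = -1.8158
Δθ = wrap(-1.8158 − 2.3562) = 2.1112; ω₁ = Δθ/dt₁ = 4.2224
distance = √((3.5−4)² + (2.5−4.5)²) = 2.0616; v₂ = distance/dt₂ = 1.0308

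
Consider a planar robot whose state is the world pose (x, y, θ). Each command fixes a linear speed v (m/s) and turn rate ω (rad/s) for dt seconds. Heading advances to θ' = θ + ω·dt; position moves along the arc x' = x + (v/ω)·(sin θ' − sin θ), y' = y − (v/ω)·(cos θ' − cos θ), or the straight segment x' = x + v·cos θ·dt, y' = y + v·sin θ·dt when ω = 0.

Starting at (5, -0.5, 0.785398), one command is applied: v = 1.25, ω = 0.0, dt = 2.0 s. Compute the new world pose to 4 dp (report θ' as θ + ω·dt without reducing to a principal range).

(6.7678, 1.2678, 0.7854)

θ' = 0.7854 + 0.0·2.0 = 0.7854
ω = 0 → straight: x' = 5 + 1.25·cos(0.7854)·2.0 = 6.7678
y' = -0.5 + 1.25·sin(0.7854)·2.0 = 1.2678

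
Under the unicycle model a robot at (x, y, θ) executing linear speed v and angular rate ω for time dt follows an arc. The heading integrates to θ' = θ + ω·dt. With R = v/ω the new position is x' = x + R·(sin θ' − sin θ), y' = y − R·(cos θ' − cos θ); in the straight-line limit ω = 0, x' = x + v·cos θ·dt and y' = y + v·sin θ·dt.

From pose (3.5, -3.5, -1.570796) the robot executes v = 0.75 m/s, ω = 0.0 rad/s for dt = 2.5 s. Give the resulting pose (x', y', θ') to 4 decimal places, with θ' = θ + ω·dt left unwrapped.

θ' = -1.5708 + 0.0·2.5 = -1.5708
ω = 0 → straight: x' = 3.5 + 0.75·cos(-1.5708)·2.5 = 3.5000
y' = -3.5 + 0.75·sin(-1.5708)·2.5 = -5.3750

(3.5000, -5.3750, -1.5708)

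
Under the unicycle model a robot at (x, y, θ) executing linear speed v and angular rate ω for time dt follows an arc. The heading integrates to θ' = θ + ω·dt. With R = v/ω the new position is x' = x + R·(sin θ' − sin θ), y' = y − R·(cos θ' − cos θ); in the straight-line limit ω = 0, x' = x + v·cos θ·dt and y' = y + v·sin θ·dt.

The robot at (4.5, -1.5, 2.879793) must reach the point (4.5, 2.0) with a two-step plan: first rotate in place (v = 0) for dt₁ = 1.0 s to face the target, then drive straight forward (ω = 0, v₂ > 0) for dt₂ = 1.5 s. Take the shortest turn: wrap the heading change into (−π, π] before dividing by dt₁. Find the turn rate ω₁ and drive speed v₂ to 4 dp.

heading to target = atan2(2−-1.5, 4.5−4.5) = 1.5708
Δθ = wrap(1.5708 − 2.8798) = -1.3090; ω₁ = Δθ/dt₁ = -1.3090
distance = √((4.5−4.5)² + (2−-1.5)²) = 3.5000; v₂ = distance/dt₂ = 2.3333

ω₁ = -1.3090, v₂ = 2.3333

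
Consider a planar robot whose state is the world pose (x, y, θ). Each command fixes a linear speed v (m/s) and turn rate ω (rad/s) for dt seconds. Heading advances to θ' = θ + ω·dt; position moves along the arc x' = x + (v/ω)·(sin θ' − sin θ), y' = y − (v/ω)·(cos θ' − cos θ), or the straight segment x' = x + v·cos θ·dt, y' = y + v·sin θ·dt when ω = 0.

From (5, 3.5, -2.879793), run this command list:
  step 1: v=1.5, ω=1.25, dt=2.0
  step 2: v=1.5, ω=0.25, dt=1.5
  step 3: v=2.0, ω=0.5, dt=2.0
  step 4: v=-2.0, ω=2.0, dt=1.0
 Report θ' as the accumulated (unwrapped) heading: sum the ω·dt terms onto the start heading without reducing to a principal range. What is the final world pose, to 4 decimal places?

step 1: θ'=-0.3798 (R=1.2000) → pose (4.8657, 1.2264, -0.3798)
step 2: θ'=-0.0048 (R=6.0000) → pose (7.0613, 0.7989, -0.0048)
step 3: θ'=0.9952 (R=4.0000) → pose (10.4360, 2.6216, 0.9952)
step 4: θ'=2.9952 (R=-1.0000) → pose (11.1290, 1.0879, 2.9952)

(11.1290, 1.0879, 2.9952)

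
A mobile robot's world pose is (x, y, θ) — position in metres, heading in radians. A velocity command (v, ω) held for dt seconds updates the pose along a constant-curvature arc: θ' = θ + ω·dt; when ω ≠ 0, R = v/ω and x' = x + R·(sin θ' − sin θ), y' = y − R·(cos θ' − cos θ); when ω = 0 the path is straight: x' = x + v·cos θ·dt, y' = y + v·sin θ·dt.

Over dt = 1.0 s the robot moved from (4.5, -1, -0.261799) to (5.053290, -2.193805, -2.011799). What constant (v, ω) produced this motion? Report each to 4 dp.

Δθ = -2.011799 − -0.261799 = -1.750000
ω = Δθ/dt = -1.750000/1.0 = -1.7500
R = −Δy/(cos θ' − cos θ) = -0.8571
v = R·ω = -0.8571·-1.7500 = 1.5000

v = 1.5000, ω = -1.7500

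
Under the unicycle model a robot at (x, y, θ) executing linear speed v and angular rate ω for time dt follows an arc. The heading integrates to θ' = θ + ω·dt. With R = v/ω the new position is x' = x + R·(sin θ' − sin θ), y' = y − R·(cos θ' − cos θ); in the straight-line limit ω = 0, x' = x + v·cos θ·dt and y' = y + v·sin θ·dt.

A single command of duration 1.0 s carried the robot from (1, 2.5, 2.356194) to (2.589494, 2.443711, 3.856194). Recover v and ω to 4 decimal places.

Δθ = 3.856194 − 2.356194 = 1.500000
ω = Δθ/dt = 1.500000/1.0 = 1.5000
R = Δx/(sin θ' − sin θ) = -1.1667
v = R·ω = -1.1667·1.5000 = -1.7500

v = -1.7500, ω = 1.5000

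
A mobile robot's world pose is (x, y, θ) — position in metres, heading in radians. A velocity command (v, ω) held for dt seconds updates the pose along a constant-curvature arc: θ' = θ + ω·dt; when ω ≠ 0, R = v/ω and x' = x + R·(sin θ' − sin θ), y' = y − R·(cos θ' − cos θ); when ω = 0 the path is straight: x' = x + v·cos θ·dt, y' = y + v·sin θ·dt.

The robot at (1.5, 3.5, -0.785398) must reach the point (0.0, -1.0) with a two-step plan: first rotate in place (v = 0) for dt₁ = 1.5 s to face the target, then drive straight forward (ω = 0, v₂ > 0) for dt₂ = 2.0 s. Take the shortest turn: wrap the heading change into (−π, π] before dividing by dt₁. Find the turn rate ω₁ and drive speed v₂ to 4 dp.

ω₁ = -0.7381, v₂ = 2.3717

heading to target = atan2(-1−3.5, 0−1.5) = -1.8925
Δθ = wrap(-1.8925 − -0.7854) = -1.1071; ω₁ = Δθ/dt₁ = -0.7381
distance = √((0−1.5)² + (-1−3.5)²) = 4.7434; v₂ = distance/dt₂ = 2.3717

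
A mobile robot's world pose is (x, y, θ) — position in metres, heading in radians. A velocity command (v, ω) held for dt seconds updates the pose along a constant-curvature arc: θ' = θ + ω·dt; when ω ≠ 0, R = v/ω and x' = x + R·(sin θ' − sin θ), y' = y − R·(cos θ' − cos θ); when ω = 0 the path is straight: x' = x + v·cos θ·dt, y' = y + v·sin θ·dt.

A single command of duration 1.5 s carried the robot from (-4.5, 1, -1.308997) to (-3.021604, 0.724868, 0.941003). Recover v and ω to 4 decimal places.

v = 1.2500, ω = 1.5000

Δθ = 0.941003 − -1.308997 = 2.250000
ω = Δθ/dt = 2.250000/1.5 = 1.5000
R = Δx/(sin θ' − sin θ) = 0.8333
v = R·ω = 0.8333·1.5000 = 1.2500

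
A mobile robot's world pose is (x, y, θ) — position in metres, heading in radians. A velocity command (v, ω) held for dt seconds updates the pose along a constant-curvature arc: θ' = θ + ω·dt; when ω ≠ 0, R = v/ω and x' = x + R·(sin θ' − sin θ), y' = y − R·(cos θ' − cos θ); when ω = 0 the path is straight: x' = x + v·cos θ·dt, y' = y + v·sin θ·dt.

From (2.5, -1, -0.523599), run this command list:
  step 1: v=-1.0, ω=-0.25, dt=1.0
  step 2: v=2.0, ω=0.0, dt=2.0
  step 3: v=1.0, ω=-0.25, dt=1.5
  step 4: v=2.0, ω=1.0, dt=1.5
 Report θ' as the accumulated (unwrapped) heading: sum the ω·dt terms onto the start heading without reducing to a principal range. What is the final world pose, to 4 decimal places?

step 1: θ'=-0.7736 (R=4.0000) → pose (1.7051, -0.3975, -0.7736)
step 2: θ'=-0.7736 (straight) → pose (4.5667, -3.1924, -0.7736)
step 3: θ'=-1.1486 (R=-4.0000) → pose (5.4207, -4.4149, -1.1486)
step 4: θ'=0.3514 (R=2.0000) → pose (7.9335, -5.4731, 0.3514)

(7.9335, -5.4731, 0.3514)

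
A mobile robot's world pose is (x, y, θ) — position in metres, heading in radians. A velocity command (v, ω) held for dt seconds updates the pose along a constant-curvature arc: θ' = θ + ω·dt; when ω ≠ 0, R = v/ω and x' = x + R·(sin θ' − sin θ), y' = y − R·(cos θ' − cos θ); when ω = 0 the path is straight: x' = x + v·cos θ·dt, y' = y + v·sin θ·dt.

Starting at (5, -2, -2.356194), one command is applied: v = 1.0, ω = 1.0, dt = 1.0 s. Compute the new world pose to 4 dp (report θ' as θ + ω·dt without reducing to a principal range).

(4.7300, -2.9201, -1.3562)

θ' = -2.3562 + 1.0·1.0 = -1.3562
R = v/ω = 1.0/1.0 = 1.0000
x' = 5 + 1.0000·(sin -1.3562 − sin -2.3562) = 4.7300
y' = -2 − 1.0000·(cos -1.3562 − cos -2.3562) = -2.9201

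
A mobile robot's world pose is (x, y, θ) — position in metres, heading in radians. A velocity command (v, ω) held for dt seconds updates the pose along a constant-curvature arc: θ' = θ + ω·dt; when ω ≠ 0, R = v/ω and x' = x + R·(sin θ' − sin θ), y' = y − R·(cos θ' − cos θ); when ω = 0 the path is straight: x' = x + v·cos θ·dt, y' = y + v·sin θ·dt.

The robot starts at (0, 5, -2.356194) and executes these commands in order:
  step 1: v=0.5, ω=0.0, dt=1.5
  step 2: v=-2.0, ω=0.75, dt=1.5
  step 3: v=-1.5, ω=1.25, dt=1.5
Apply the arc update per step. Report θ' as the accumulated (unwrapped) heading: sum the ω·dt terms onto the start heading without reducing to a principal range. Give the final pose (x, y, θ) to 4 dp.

(-1.7533, 7.8036, 0.6438)

step 1: θ'=-2.3562 (straight) → pose (-0.5303, 4.4697, -2.3562)
step 2: θ'=-1.2312 (R=-2.6667) → pose (0.0984, 7.2436, -1.2312)
step 3: θ'=0.6438 (R=-1.2000) → pose (-1.7533, 7.8036, 0.6438)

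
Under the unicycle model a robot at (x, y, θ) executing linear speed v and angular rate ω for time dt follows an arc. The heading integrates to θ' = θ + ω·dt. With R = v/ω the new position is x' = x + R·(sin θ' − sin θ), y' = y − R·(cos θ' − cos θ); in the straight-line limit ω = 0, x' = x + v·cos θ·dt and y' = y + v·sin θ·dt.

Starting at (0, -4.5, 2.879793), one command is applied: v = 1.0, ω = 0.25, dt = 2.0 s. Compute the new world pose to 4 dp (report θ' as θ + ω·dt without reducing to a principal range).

θ' = 2.8798 + 0.25·2.0 = 3.3798
R = v/ω = 1.0/0.25 = 4.0000
x' = 0 + 4.0000·(sin 3.3798 − sin 2.8798) = -1.9791
y' = -4.5 − 4.0000·(cos 3.3798 − cos 2.8798) = -4.4766

(-1.9791, -4.4766, 3.3798)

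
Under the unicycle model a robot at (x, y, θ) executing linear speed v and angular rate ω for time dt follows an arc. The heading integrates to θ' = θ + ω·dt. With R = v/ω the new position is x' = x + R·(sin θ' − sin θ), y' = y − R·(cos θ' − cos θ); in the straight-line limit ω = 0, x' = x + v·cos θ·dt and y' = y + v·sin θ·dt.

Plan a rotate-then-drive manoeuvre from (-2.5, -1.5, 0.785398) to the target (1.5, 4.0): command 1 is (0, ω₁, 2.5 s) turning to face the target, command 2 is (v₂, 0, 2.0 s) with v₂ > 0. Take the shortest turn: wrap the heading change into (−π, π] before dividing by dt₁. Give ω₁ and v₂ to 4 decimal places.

ω₁ = 0.0626, v₂ = 3.4004

heading to target = atan2(4−-1.5, 1.5−-2.5) = 0.9420
Δθ = wrap(0.9420 − 0.7854) = 0.1566; ω₁ = Δθ/dt₁ = 0.0626
distance = √((1.5−-2.5)² + (4−-1.5)²) = 6.8007; v₂ = distance/dt₂ = 3.4004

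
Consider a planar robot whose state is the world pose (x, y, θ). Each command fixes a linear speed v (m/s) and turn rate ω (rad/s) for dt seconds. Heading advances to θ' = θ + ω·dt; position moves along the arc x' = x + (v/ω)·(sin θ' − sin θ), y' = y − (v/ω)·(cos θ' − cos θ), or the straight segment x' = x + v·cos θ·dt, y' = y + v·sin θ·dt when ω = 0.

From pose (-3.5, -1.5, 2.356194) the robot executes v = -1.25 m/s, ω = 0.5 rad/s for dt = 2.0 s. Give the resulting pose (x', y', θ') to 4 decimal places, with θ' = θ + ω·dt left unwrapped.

(-1.1998, -2.1749, 3.3562)

θ' = 2.3562 + 0.5·2.0 = 3.3562
R = v/ω = -1.25/0.5 = -2.5000
x' = -3.5 + -2.5000·(sin 3.3562 − sin 2.3562) = -1.1998
y' = -1.5 − -2.5000·(cos 3.3562 − cos 2.3562) = -2.1749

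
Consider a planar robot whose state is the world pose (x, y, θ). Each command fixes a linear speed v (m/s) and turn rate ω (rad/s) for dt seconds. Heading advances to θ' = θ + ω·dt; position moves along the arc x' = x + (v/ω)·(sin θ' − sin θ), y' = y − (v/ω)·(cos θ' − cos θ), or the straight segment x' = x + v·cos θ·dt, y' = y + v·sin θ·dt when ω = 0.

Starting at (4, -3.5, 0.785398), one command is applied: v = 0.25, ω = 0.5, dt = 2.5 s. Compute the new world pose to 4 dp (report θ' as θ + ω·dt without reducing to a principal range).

(4.0934, -2.9224, 2.0354)

θ' = 0.7854 + 0.5·2.5 = 2.0354
R = v/ω = 0.25/0.5 = 0.5000
x' = 4 + 0.5000·(sin 2.0354 − sin 0.7854) = 4.0934
y' = -3.5 − 0.5000·(cos 2.0354 − cos 0.7854) = -2.9224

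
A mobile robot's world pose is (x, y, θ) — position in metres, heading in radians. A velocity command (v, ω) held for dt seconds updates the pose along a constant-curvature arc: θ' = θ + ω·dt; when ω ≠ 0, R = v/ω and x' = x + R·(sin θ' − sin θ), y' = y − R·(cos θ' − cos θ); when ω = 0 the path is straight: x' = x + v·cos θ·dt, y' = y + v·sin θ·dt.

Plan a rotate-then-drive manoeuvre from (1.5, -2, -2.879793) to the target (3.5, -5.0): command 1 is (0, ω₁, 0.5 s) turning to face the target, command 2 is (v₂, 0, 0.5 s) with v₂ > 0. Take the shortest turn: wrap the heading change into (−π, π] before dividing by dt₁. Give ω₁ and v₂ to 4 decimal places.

ω₁ = 3.7940, v₂ = 7.2111

heading to target = atan2(-5−-2, 3.5−1.5) = -0.9828
Δθ = wrap(-0.9828 − -2.8798) = 1.8970; ω₁ = Δθ/dt₁ = 3.7940
distance = √((3.5−1.5)² + (-5−-2)²) = 3.6056; v₂ = distance/dt₂ = 7.2111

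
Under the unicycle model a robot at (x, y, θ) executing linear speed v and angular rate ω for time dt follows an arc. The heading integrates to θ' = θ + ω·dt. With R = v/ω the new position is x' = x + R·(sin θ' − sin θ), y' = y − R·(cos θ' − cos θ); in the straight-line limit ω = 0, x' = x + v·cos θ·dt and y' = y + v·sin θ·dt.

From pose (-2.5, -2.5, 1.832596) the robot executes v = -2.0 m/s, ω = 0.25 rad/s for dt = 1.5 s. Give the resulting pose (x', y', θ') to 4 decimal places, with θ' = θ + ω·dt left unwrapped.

θ' = 1.8326 + 0.25·1.5 = 2.2076
R = v/ω = -2.0/0.25 = -8.0000
x' = -2.5 + -8.0000·(sin 2.2076 − sin 1.8326) = -1.2046
y' = -2.5 − -8.0000·(cos 2.2076 − cos 1.8326) = -5.1864

(-1.2046, -5.1864, 2.2076)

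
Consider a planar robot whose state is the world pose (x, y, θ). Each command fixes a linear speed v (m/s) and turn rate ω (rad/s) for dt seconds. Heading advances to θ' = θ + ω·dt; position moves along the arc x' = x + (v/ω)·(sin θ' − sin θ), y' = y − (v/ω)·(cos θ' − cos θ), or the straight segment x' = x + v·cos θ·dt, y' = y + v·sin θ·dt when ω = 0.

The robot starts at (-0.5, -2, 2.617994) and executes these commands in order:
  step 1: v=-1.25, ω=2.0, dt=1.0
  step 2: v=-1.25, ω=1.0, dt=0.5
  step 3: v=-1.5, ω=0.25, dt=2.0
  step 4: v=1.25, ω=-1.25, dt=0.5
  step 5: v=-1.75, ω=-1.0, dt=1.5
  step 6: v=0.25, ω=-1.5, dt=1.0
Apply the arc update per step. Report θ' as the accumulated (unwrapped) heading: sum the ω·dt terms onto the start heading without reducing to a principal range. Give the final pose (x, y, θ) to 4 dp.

(-0.2576, 3.1528, 1.9930)

step 1: θ'=4.6180 (R=-0.6250) → pose (0.4347, -1.5176, 4.6180)
step 2: θ'=5.1180 (R=-1.2500) → pose (0.3389, -0.9066, 5.1180)
step 3: θ'=5.6180 (R=-6.0000) → pose (-1.4711, 1.4467, 5.6180)
step 4: θ'=4.9930 (R=-1.0000) → pose (-1.1274, 0.9369, 4.9930)
step 5: θ'=3.4930 (R=1.7500) → pose (-0.0482, 3.0646, 3.4930)
step 6: θ'=1.9930 (R=-0.1667) → pose (-0.2576, 3.1528, 1.9930)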